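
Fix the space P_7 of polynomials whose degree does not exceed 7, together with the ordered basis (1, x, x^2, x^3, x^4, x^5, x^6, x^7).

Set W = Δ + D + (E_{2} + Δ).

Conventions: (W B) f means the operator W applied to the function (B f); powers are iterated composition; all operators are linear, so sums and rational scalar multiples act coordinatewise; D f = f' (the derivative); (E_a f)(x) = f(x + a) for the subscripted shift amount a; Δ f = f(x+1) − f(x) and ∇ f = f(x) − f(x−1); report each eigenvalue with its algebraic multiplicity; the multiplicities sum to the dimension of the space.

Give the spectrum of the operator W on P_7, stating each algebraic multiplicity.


image of 1: 1
image of x: x + 5
image of x^2: x^2 + 10x + 6
image of x^3: x^3 + 15x^2 + 18x + 10
image of x^4: x^4 + 20x^3 + 36x^2 + 40x + 18
image of x^5: x^5 + 25x^4 + 60x^3 + 100x^2 + 90x + 34
image of x^6: x^6 + 30x^5 + 90x^4 + 200x^3 + 270x^2 + 204x + 66
image of x^7: x^7 + 35x^6 + 126x^5 + 350x^4 + 630x^3 + 714x^2 + 462x + 130
the matrix is upper triangular; its diagonal is (1, 1, 1, 1, 1, 1, 1, 1)
for a triangular matrix the eigenvalues are the diagonal entries, with algebraic multiplicity their repetition count

λ = 1 (multiplicity 8)


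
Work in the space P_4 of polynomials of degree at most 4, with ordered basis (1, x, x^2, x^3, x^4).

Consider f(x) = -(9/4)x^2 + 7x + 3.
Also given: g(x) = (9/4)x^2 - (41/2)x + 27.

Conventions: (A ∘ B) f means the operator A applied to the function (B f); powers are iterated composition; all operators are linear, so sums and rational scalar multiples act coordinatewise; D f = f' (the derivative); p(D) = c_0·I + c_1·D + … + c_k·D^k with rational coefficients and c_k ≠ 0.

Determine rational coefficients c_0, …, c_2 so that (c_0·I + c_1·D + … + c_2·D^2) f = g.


D^0 f = -(9/4)x^2 + 7x + 3
D^1 f = -(9/2)x + 7
D^2 f = -9/2
matching coefficients of g against c_0 f + c_1 Df + … from the top degree down determines the c_i
solution: c_0 = -1, c_1 = 3, c_2 = -2

c_0 = -1, c_1 = 3, c_2 = -2


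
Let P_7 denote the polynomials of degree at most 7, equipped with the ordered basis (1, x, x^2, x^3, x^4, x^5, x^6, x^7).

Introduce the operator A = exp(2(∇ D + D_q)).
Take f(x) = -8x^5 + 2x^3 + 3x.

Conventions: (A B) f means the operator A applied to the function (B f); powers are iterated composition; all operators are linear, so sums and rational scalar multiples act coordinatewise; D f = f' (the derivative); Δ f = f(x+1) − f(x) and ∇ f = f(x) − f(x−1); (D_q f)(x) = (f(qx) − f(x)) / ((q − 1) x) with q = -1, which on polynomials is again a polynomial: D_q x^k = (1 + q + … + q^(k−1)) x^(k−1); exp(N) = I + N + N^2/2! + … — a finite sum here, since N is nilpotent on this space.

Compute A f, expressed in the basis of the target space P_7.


the image equals g(x) = -8x^5 - 16x^4 - 318x^3 - 28x^2 - 2021x - 578/3

order-1 term: -16x^4 - 320x^3 + 484x^2 - 296x + 74
order-2 term: -512x^2 - 1728x + 1568
order-3 term: -5504/3
the series for exp(2(∇ D + D_q)) f terminates at order 3
exp(2(∇ D + D_q)) f = -8x^5 - 16x^4 - 318x^3 - 28x^2 - 2021x - 578/3


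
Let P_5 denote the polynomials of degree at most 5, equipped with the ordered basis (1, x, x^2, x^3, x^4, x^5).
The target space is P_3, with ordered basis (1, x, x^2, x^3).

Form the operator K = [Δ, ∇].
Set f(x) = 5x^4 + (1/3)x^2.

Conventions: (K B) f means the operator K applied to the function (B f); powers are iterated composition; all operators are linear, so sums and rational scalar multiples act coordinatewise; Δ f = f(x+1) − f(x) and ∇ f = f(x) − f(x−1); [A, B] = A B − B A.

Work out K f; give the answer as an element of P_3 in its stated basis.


∇ f = 20x^3 - 30x^2 + (62/3)x - 16/3
Δ ∇ f = 60x^2 + 32/3
Δ f = 20x^3 + 30x^2 + (62/3)x + 16/3
∇ Δ f = 60x^2 + 32/3
[Δ, ∇] f = 0

the image equals g(x) = 0


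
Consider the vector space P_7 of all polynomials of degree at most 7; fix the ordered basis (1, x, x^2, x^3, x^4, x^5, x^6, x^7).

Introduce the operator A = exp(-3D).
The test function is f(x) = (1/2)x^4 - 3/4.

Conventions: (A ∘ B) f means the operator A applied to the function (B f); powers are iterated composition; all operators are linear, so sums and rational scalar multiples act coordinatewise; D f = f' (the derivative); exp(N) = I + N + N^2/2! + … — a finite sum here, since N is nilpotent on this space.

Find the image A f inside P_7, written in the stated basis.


g(x) = (1/2)x^4 - 6x^3 + 27x^2 - 54x + 159/4

order-1 term: -6x^3
order-2 term: 27x^2
order-3 term: -54x
order-4 term: 81/2
the series for exp(-3D) f terminates at order 4
exp(-3D) f = (1/2)x^4 - 6x^3 + 27x^2 - 54x + 159/4


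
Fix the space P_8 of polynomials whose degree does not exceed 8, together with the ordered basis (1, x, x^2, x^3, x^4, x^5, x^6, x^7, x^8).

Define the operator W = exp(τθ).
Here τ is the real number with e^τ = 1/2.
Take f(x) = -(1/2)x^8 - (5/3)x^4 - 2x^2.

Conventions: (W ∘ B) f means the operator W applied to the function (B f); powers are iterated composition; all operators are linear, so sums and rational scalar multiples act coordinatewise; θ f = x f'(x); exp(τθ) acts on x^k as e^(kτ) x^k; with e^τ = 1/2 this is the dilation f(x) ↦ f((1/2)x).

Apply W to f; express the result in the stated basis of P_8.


the result is g(x) = -(1/512)x^8 - (5/48)x^4 - (1/2)x^2

exp(τθ) x^k = e^(kτ) x^k; with e^τ = 1/2 this sends x^k to (1/2)^k x^k
x^2 ↦ 1/4 x^2
x^4 ↦ 1/16 x^4
x^8 ↦ 1/256 x^8
applying this coordinatewise to f: exp(τθ) f = -(1/512)x^8 - (5/48)x^4 - (1/2)x^2


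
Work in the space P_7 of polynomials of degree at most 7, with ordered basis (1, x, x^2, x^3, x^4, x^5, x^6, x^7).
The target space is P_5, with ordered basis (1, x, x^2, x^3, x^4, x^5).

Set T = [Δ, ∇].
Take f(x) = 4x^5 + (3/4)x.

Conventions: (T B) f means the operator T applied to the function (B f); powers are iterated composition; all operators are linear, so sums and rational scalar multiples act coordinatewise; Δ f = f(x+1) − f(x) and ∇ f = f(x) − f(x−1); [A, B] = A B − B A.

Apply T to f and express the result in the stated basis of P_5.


∇ f = 20x^4 - 40x^3 + 40x^2 - 20x + 19/4
Δ ∇ f = 80x^3 + 40x
Δ f = 20x^4 + 40x^3 + 40x^2 + 20x + 19/4
∇ Δ f = 80x^3 + 40x
[Δ, ∇] f = 0

the image equals g(x) = 0


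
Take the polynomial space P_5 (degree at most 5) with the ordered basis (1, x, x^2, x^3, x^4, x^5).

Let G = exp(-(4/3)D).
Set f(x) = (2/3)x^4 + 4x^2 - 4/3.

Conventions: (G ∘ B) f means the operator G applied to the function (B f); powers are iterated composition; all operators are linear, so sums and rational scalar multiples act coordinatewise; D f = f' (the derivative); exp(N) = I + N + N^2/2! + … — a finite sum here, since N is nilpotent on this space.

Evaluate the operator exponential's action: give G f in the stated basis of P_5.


the result is g(x) = (2/3)x^4 - (32/9)x^3 + (100/9)x^2 - (1376/81)x + 1916/243

order-1 term: -(32/9)x^3 - (32/3)x
order-2 term: (64/9)x^2 + 64/9
order-3 term: -(512/81)x
order-4 term: 512/243
the series for exp(-(4/3)D) f terminates at order 4
exp(-(4/3)D) f = (2/3)x^4 - (32/9)x^3 + (100/9)x^2 - (1376/81)x + 1916/243


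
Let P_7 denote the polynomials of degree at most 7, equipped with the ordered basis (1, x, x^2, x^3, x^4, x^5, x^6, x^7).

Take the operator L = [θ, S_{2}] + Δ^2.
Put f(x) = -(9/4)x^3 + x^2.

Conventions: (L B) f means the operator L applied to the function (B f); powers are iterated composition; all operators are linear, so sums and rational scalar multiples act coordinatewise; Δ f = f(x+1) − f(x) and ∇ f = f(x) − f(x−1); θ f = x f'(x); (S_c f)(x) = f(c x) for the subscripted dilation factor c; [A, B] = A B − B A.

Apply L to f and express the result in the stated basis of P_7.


S_{2} f = -18x^3 + 4x^2
θ S_{2} f = -54x^3 + 8x^2
θ f = -(27/4)x^3 + 2x^2
S_{2} θ f = -54x^3 + 8x^2
[θ, S_{2}] f = 0
Δ f = -(27/4)x^2 - (19/4)x - 5/4
Δ Δ f = -(27/2)x - 23/2
([θ, S_{2}] + Δ^2) f = -(27/2)x - 23/2

the image equals g(x) = -(27/2)x - 23/2


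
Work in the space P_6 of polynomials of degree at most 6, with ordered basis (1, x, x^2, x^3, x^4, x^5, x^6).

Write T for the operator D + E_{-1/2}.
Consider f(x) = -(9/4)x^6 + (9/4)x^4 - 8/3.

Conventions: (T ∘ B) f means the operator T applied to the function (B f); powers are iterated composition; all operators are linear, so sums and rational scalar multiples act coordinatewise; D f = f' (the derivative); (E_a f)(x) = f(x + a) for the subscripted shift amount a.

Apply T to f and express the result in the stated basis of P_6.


g(x) = -(9/4)x^6 - (27/4)x^5 - (99/16)x^4 + (81/8)x^3 + (81/64)x^2 - (45/64)x - 1967/768

D f = -(27/2)x^5 + 9x^3
E_{-1/2} f = -(9/4)x^6 + (27/4)x^5 - (99/16)x^4 + (9/8)x^3 + (81/64)x^2 - (45/64)x - 1967/768
(D + E_{-1/2}) f = -(9/4)x^6 - (27/4)x^5 - (99/16)x^4 + (81/8)x^3 + (81/64)x^2 - (45/64)x - 1967/768


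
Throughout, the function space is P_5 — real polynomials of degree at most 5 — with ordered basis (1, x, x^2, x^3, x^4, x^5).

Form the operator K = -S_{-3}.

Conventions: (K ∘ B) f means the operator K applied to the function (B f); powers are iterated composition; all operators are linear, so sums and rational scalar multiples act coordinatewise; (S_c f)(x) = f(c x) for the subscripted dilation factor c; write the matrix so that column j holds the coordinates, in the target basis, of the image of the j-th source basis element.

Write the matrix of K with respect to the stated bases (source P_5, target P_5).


image of 1: -1
image of x: 3x
image of x^2: -9x^2
image of x^3: 27x^3
image of x^4: -81x^4
image of x^5: 243x^5
each image's coordinates form column j of the matrix

the matrix is [[-1, 0, 0, 0, 0, 0]; [0, 3, 0, 0, 0, 0]; [0, 0, -9, 0, 0, 0]; [0, 0, 0, 27, 0, 0]; [0, 0, 0, 0, -81, 0]; [0, 0, 0, 0, 0, 243]] (rows listed top to bottom)


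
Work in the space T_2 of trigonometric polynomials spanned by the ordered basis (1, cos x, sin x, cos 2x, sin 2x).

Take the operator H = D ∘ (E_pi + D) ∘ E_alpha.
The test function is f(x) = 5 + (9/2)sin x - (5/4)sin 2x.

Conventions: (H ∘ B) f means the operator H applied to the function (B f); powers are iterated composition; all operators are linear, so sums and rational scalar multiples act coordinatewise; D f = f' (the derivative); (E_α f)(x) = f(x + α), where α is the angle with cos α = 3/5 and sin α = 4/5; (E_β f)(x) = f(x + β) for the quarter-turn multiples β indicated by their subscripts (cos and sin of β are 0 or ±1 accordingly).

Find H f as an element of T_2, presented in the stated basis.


the image equals g(x) = -(63/10)cos x + (9/10)sin x + (11/2)cos 2x + sin 2x

E_alpha f = 5 + (18/5)cos x + (27/10)sin x - (6/5)cos 2x + (7/20)sin 2x
E_pi E_alpha f = 5 - (18/5)cos x - (27/10)sin x - (6/5)cos 2x + (7/20)sin 2x
D E_alpha f = (27/10)cos x - (18/5)sin x + (7/10)cos 2x + (12/5)sin 2x
(E_pi + D) E_alpha f = 5 - (9/10)cos x - (63/10)sin x - (1/2)cos 2x + (11/4)sin 2x
D (E_pi + D) E_alpha f = -(63/10)cos x + (9/10)sin x + (11/2)cos 2x + sin 2x


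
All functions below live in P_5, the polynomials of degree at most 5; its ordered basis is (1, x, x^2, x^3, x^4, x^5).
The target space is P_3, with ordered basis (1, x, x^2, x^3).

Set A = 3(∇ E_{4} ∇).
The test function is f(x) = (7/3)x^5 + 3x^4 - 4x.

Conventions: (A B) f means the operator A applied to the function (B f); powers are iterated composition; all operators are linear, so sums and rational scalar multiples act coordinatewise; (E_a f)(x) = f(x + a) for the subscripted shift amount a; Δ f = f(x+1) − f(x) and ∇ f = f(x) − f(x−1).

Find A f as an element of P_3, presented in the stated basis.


g(x) = 140x^3 + 1368x^2 + 4498x + 4980

∇ f = (35/3)x^4 - (34/3)x^3 + (16/3)x^2 + (1/3)x - 14/3
E_{4} ∇ f = (35/3)x^4 + (526/3)x^3 + (2968/3)x^2 + (7457/3)x + 7030/3
∇ (E_{4} ∇) f = (140/3)x^3 + 456x^2 + (4498/3)x + 1660
(3(∇ E_{4} ∇)) f = 140x^3 + 1368x^2 + 4498x + 4980


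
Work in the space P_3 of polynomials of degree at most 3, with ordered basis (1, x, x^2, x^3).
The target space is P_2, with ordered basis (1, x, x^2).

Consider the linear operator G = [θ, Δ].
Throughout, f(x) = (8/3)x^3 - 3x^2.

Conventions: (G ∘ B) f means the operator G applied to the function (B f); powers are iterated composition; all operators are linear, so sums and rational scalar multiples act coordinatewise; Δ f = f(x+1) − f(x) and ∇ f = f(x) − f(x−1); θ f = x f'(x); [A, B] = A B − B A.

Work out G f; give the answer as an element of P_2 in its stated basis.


the result is g(x) = -8x^2 - 10x - 2

Δ f = 8x^2 + 2x - 1/3
θ Δ f = 16x^2 + 2x
θ f = 8x^3 - 6x^2
Δ θ f = 24x^2 + 12x + 2
[θ, Δ] f = -8x^2 - 10x - 2


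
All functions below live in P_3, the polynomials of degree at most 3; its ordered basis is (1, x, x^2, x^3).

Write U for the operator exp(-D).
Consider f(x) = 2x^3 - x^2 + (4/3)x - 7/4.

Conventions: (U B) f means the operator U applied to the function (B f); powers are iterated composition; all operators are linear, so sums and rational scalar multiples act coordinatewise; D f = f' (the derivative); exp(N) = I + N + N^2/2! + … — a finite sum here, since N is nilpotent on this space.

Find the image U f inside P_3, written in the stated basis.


order-1 term: -6x^2 + 2x - 4/3
order-2 term: 6x - 1
order-3 term: -2
the series for exp(-D) f terminates at order 3
exp(-D) f = 2x^3 - 7x^2 + (28/3)x - 73/12

the result is g(x) = 2x^3 - 7x^2 + (28/3)x - 73/12


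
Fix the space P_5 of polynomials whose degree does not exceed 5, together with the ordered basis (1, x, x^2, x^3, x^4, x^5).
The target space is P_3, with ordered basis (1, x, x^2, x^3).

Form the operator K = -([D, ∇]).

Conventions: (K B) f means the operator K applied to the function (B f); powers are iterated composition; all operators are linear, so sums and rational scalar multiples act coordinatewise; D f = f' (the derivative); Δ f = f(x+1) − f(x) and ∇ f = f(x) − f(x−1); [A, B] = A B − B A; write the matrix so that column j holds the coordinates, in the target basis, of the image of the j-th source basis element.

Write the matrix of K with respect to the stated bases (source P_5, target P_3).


the matrix is [[0, 0, 0, 0, 0, 0]; [0, 0, 0, 0, 0, 0]; [0, 0, 0, 0, 0, 0]; [0, 0, 0, 0, 0, 0]] (rows listed top to bottom)

image of 1: 0
image of x: 0
image of x^2: 0
image of x^3: 0
image of x^4: 0
image of x^5: 0
each image's coordinates form column j of the matrix


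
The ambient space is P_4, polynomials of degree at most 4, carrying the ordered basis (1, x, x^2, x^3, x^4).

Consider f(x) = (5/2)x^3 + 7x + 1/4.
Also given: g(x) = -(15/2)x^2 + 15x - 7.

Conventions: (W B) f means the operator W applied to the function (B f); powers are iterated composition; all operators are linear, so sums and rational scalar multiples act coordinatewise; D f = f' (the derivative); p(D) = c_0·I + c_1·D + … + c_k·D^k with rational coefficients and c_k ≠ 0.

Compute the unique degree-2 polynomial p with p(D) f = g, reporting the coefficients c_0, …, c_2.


p(D) = -D + D^2, i.e. c_0 = 0, c_1 = -1, c_2 = 1

D^0 f = (5/2)x^3 + 7x + 1/4
D^1 f = (15/2)x^2 + 7
D^2 f = 15x
matching coefficients of g against c_0 f + c_1 Df + … from the top degree down determines the c_i
solution: c_0 = 0, c_1 = -1, c_2 = 1


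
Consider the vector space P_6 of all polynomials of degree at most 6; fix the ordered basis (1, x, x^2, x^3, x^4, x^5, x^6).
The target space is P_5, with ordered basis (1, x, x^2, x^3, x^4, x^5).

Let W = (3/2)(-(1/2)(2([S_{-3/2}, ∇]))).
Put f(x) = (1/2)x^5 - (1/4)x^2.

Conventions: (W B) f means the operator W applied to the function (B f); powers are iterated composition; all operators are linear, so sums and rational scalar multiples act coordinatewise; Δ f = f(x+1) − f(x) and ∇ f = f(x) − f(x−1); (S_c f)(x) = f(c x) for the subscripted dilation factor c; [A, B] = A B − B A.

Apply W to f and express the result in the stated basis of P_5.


the image equals g(x) = -(6075/128)x^4 + (2025/64)x^3 - (4725/64)x^2 + (2565/128)x - 765/128

∇ f = (5/2)x^4 - 5x^3 + 5x^2 - 3x + 3/4
S_{-3/2} ∇ f = (405/32)x^4 + (135/8)x^3 + (45/4)x^2 + (9/2)x + 3/4
S_{-3/2} f = -(243/64)x^5 - (9/16)x^2
∇ S_{-3/2} f = -(1215/64)x^4 + (1215/32)x^3 - (1215/32)x^2 + (1143/64)x - 207/64
[S_{-3/2}, ∇] f = (2025/64)x^4 - (675/32)x^3 + (1575/32)x^2 - (855/64)x + 255/64
(2([S_{-3/2}, ∇])) f = (2025/32)x^4 - (675/16)x^3 + (1575/16)x^2 - (855/32)x + 255/32
(-(1/2)(2([S_{-3/2}, ∇]))) f = -(2025/64)x^4 + (675/32)x^3 - (1575/32)x^2 + (855/64)x - 255/64
((3/2)(-(1/2)(2([S_{-3/2}, ∇])))) f = -(6075/128)x^4 + (2025/64)x^3 - (4725/64)x^2 + (2565/128)x - 765/128


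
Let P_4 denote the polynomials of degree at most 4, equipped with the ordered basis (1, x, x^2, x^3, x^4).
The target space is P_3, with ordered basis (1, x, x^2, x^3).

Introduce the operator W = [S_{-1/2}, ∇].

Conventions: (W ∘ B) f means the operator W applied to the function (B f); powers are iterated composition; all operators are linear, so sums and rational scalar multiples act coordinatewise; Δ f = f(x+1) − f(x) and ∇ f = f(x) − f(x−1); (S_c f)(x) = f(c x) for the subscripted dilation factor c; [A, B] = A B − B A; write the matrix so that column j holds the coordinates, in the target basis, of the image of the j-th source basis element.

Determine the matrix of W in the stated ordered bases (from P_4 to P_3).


the matrix is [[0, 3/2, -3/4, 9/8, -15/16]; [0, 0, -3/2, 9/8, -9/4]; [0, 0, 0, 9/8, -9/8]; [0, 0, 0, 0, -3/4]] (rows listed top to bottom)

image of 1: 0
image of x: 3/2
image of x^2: -(3/2)x - 3/4
image of x^3: (9/8)x^2 + (9/8)x + 9/8
image of x^4: -(3/4)x^3 - (9/8)x^2 - (9/4)x - 15/16
each image's coordinates form column j of the matrix


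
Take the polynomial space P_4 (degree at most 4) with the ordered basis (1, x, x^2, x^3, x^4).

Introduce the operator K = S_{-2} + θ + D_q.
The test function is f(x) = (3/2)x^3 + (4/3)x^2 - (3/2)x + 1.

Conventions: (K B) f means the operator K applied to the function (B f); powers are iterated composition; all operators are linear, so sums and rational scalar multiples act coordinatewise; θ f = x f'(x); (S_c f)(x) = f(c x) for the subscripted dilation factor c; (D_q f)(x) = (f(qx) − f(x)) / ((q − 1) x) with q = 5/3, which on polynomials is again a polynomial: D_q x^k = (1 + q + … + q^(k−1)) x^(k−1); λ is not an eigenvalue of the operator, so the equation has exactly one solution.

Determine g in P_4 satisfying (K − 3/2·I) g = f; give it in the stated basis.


write g with unknown coordinates in the stated basis and equate coefficients in (K − 3/2·I) g = f
solving from the highest basis element down gives g = -(3/13)x^3 + (202/351)x^2 + (6391/5265)x + 2252/5265
check: K g = (15/13)x^3 + (257/117)x^2 + (563/1755)x + 2881/1755
so K g − 3/2·g = (3/2)x^3 + (4/3)x^2 - (3/2)x + 1 = f ✓

g(x) = -(3/13)x^3 + (202/351)x^2 + (6391/5265)x + 2252/5265


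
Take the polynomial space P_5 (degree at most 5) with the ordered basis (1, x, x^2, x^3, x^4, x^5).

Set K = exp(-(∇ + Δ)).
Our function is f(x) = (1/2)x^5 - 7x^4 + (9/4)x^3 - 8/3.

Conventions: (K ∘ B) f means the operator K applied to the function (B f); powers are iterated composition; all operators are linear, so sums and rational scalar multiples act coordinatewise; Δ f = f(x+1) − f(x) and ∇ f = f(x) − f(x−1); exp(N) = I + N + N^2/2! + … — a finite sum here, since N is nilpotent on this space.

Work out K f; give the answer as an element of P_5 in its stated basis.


the result is g(x) = (1/2)x^5 - 12x^4 + (313/4)x^3 - (463/2)x^2 + 387x - 1837/6

order-1 term: -5x^4 + 56x^3 - (47/2)x^2 + 56x - 11/2
order-2 term: 20x^3 - 168x^2 + 67x - 112
order-3 term: -40x^2 + 224x - 58
order-4 term: 40x - 112
order-5 term: -16
the series for exp(-(∇ + Δ)) f terminates at order 5
exp(-(∇ + Δ)) f = (1/2)x^5 - 12x^4 + (313/4)x^3 - (463/2)x^2 + 387x - 1837/6


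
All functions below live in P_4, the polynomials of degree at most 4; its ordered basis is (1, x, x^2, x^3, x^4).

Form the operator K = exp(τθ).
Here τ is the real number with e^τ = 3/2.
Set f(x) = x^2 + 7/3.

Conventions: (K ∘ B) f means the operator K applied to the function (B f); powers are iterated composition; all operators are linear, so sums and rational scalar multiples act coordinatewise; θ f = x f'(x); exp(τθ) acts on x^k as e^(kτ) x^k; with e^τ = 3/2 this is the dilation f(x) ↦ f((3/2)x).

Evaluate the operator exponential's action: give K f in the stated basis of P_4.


the result is g(x) = (9/4)x^2 + 7/3

exp(τθ) x^k = e^(kτ) x^k; with e^τ = 3/2 this sends x^k to (3/2)^k x^k
x^2 ↦ 9/4 x^2
applying this coordinatewise to f: exp(τθ) f = (9/4)x^2 + 7/3


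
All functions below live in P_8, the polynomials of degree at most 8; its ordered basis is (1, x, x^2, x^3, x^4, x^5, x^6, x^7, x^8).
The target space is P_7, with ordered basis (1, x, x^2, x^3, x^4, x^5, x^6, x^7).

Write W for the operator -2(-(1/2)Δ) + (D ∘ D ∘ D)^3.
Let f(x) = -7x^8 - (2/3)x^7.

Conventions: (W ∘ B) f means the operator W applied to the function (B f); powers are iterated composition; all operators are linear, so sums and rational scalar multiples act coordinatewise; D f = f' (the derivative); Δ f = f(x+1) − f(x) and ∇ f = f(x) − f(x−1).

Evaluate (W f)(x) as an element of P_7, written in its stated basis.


Δ f = -56x^7 - (602/3)x^6 - 406x^5 - (1540/3)x^4 - (1246/3)x^3 - 210x^2 - (182/3)x - 23/3
(-(1/2)Δ) f = 28x^7 + (301/3)x^6 + 203x^5 + (770/3)x^4 + (623/3)x^3 + 105x^2 + (91/3)x + 23/6
(-2(-(1/2)Δ)) f = -56x^7 - (602/3)x^6 - 406x^5 - (1540/3)x^4 - (1246/3)x^3 - 210x^2 - (182/3)x - 23/3
D f = -56x^7 - (14/3)x^6
D D f = -392x^6 - 28x^5
D D D f = -2352x^5 - 140x^4
D (D ∘ D ∘ D) f = -11760x^4 - 560x^3
D D (D ∘ D ∘ D) f = -47040x^3 - 1680x^2
D D D (D ∘ D ∘ D) f = -141120x^2 - 3360x
D (D ∘ D ∘ D) (D ∘ D ∘ D) f = -282240x - 3360
D D (D ∘ D ∘ D) (D ∘ D ∘ D) f = -282240
D D D (D ∘ D ∘ D) (D ∘ D ∘ D) f = 0
(-2(-(1/2)Δ) + (D ∘ D ∘ D)^3) f = -56x^7 - (602/3)x^6 - 406x^5 - (1540/3)x^4 - (1246/3)x^3 - 210x^2 - (182/3)x - 23/3

the result is g(x) = -56x^7 - (602/3)x^6 - 406x^5 - (1540/3)x^4 - (1246/3)x^3 - 210x^2 - (182/3)x - 23/3


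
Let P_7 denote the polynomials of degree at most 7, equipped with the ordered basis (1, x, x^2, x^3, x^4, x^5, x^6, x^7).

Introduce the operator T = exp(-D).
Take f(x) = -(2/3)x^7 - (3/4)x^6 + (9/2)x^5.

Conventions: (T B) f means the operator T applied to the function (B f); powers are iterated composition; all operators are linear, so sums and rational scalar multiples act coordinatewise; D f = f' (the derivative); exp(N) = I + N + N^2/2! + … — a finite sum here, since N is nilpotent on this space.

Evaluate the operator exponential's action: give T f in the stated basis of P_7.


g(x) = -(2/3)x^7 + (47/12)x^6 - 5x^5 - (125/12)x^4 + (110/3)x^3 - (169/4)x^2 + (67/3)x - 55/12

order-1 term: (14/3)x^6 + (9/2)x^5 - (45/2)x^4
order-2 term: -14x^5 - (45/4)x^4 + 45x^3
order-3 term: (70/3)x^4 + 15x^3 - 45x^2
order-4 term: -(70/3)x^3 - (45/4)x^2 + (45/2)x
order-5 term: 14x^2 + (9/2)x - 9/2
order-6 term: -(14/3)x - 3/4
order-7 term: 2/3
the series for exp(-D) f terminates at order 7
exp(-D) f = -(2/3)x^7 + (47/12)x^6 - 5x^5 - (125/12)x^4 + (110/3)x^3 - (169/4)x^2 + (67/3)x - 55/12


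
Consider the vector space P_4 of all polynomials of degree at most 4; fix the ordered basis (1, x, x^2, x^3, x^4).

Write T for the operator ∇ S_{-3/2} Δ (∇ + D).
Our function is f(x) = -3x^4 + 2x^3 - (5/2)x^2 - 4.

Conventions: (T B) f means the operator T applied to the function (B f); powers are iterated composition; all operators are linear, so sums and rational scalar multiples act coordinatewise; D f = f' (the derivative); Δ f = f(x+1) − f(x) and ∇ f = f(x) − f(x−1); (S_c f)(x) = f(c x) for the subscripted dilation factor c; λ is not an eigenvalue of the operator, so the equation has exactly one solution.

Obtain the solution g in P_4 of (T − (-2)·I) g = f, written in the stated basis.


write g with unknown coordinates in the stated basis and equate coefficients in (T − (-2)·I) g = f
solving from the highest basis element down gives g = -(3/2)x^4 + x^3 - (5/4)x^2 + 81x - 47
check: T g = -162x + 90
so T g − (-2)·g = -3x^4 + 2x^3 - (5/2)x^2 - 4 = f ✓

g(x) = -(3/2)x^4 + x^3 - (5/4)x^2 + 81x - 47


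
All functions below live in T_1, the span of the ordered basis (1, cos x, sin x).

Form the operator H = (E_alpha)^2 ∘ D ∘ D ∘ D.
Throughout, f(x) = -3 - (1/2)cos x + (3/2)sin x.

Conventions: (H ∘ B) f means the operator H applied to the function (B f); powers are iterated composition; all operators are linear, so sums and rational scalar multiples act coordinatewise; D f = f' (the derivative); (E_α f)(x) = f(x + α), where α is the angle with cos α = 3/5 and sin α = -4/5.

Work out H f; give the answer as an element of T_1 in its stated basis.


D f = (3/2)cos x + (1/2)sin x
D D f = (1/2)cos x - (3/2)sin x
D (D ∘ D) f = -(3/2)cos x - (1/2)sin x
E_alpha D (D ∘ D) f = -(1/2)cos x - (3/2)sin x
E_alpha E_alpha D (D ∘ D) f = (9/10)cos x - (13/10)sin x

the result is g(x) = (9/10)cos x - (13/10)sin x


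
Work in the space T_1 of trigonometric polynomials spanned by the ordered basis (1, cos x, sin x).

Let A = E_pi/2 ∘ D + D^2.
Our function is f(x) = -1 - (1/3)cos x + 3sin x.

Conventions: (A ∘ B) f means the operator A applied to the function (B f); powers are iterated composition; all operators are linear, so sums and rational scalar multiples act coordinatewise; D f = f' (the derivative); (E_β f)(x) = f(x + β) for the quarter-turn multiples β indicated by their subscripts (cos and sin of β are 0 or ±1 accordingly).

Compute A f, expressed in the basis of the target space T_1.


D f = 3cos x + (1/3)sin x
E_pi/2 D f = (1/3)cos x - 3sin x
D f = 3cos x + (1/3)sin x
D D f = (1/3)cos x - 3sin x
(E_pi/2 ∘ D + D^2) f = (2/3)cos x - 6sin x

g(x) = (2/3)cos x - 6sin x


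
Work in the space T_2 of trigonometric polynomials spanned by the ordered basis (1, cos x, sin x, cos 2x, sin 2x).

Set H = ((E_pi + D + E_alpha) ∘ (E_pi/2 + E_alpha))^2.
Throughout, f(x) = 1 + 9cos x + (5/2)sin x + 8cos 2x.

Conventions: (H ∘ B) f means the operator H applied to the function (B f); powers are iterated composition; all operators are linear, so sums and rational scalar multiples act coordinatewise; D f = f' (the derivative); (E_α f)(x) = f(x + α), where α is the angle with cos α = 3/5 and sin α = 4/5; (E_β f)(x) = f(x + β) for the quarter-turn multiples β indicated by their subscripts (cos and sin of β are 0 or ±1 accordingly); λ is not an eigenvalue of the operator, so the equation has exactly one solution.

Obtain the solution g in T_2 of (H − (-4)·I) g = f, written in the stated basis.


write g with unknown coordinates in the stated basis and equate coefficients in (H − (-4)·I) g = f
solving from the highest basis element down gives g = 1/20 + (93807/163540)cos x + (2719/40885)sin x + (542/4879)cos 2x + (30976/102459)sin 2x
check: H g = 4/5 + (274158/40885)cos x + (182673/81770)sin x + (36864/4879)cos 2x - (123904/102459)sin 2x
so H g − (-4)·g = 1 + 9cos x + (5/2)sin x + 8cos 2x = f ✓

g(x) = 1/20 + (93807/163540)cos x + (2719/40885)sin x + (542/4879)cos 2x + (30976/102459)sin 2x


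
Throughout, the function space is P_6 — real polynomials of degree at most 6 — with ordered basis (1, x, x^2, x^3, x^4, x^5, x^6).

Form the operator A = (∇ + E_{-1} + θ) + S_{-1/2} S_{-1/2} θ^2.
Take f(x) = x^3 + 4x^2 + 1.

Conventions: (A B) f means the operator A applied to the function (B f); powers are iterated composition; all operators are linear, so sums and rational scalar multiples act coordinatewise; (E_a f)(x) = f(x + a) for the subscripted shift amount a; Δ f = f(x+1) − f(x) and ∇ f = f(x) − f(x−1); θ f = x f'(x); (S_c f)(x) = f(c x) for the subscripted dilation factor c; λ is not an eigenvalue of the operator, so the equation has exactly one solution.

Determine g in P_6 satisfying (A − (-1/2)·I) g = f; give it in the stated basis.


the image equals g(x) = (64/297)x^3 + (16/15)x^2 + 2/3

write g with unknown coordinates in the stated basis and equate coefficients in (A − (-1/2)·I) g = f
solving from the highest basis element down gives g = (64/297)x^3 + (16/15)x^2 + 2/3
check: A g = (265/297)x^3 + (52/15)x^2 + 2/3
so A g − (-1/2)·g = x^3 + 4x^2 + 1 = f ✓


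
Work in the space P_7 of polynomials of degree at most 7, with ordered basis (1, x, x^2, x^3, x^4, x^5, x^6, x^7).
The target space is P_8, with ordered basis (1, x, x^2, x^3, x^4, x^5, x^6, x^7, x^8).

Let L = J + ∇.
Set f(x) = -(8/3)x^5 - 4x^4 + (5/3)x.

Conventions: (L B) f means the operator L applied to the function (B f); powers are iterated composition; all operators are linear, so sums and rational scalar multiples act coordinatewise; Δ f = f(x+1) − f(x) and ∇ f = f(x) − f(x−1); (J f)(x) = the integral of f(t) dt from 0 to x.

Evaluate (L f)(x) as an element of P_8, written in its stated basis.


the result is g(x) = -(4/9)x^6 - (4/5)x^5 - (40/3)x^4 + (32/3)x^3 - (11/6)x^2 - (8/3)x + 3

J f = -(4/9)x^6 - (4/5)x^5 + (5/6)x^2
∇ f = -(40/3)x^4 + (32/3)x^3 - (8/3)x^2 - (8/3)x + 3
(J + ∇) f = -(4/9)x^6 - (4/5)x^5 - (40/3)x^4 + (32/3)x^3 - (11/6)x^2 - (8/3)x + 3


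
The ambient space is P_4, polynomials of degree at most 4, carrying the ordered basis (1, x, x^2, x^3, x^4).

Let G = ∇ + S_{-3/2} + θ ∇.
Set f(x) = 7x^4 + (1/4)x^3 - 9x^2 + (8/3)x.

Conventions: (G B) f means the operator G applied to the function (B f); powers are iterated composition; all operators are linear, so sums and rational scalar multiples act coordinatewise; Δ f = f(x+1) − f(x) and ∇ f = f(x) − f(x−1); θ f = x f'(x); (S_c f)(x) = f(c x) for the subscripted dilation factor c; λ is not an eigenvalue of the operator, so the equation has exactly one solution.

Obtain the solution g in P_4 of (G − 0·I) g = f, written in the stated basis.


write g with unknown coordinates in the stated basis and equate coefficients in (G − 0·I) g = f
solving from the highest basis element down gives g = (112/81)x^4 + (14174/2187)x^3 - (41252/2187)x^2 - (463384/6561)x + 306178/6561
check: G g = 7x^4 + (1/4)x^3 - 9x^2 + (8/3)x
so G g − 0·g = 7x^4 + (1/4)x^3 - 9x^2 + (8/3)x = f ✓

the image equals g(x) = (112/81)x^4 + (14174/2187)x^3 - (41252/2187)x^2 - (463384/6561)x + 306178/6561


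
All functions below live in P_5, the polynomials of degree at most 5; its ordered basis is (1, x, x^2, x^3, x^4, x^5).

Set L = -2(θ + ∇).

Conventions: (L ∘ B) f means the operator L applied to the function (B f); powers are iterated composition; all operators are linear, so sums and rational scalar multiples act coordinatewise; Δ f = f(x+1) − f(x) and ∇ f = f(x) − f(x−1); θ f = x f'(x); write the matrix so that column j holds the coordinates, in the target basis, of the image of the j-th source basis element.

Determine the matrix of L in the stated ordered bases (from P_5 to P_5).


image of 1: 0
image of x: -2x - 2
image of x^2: -4x^2 - 4x + 2
image of x^3: -6x^3 - 6x^2 + 6x - 2
image of x^4: -8x^4 - 8x^3 + 12x^2 - 8x + 2
image of x^5: -10x^5 - 10x^4 + 20x^3 - 20x^2 + 10x - 2
each image's coordinates form column j of the matrix

the matrix is [[0, -2, 2, -2, 2, -2]; [0, -2, -4, 6, -8, 10]; [0, 0, -4, -6, 12, -20]; [0, 0, 0, -6, -8, 20]; [0, 0, 0, 0, -8, -10]; [0, 0, 0, 0, 0, -10]] (rows listed top to bottom)


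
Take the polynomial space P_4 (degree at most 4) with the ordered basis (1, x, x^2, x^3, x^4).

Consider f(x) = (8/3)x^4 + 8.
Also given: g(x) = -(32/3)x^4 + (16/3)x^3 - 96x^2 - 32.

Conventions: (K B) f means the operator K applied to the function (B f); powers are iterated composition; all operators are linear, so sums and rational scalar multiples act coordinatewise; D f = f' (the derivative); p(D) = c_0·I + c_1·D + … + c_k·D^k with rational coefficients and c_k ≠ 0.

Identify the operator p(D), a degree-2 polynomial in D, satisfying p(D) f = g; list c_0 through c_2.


D^0 f = (8/3)x^4 + 8
D^1 f = (32/3)x^3
D^2 f = 32x^2
matching coefficients of g against c_0 f + c_1 Df + … from the top degree down determines the c_i
solution: c_0 = -4, c_1 = 1/2, c_2 = -3

p(D) = -4·I + (1/2)·D − 3·D^2, i.e. c_0 = -4, c_1 = 1/2, c_2 = -3


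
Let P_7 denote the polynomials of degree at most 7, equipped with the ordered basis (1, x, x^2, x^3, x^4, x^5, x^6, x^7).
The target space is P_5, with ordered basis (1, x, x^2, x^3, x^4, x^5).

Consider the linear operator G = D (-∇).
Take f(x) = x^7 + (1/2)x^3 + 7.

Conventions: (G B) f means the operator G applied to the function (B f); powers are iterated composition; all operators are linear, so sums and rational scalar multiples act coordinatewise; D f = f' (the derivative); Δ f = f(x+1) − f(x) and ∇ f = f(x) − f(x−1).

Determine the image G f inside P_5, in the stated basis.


the result is g(x) = -42x^5 + 105x^4 - 140x^3 + 105x^2 - 45x + 17/2

∇ f = 7x^6 - 21x^5 + 35x^4 - 35x^3 + (45/2)x^2 - (17/2)x + 3/2
(-∇) f = -7x^6 + 21x^5 - 35x^4 + 35x^3 - (45/2)x^2 + (17/2)x - 3/2
D (-∇) f = -42x^5 + 105x^4 - 140x^3 + 105x^2 - 45x + 17/2


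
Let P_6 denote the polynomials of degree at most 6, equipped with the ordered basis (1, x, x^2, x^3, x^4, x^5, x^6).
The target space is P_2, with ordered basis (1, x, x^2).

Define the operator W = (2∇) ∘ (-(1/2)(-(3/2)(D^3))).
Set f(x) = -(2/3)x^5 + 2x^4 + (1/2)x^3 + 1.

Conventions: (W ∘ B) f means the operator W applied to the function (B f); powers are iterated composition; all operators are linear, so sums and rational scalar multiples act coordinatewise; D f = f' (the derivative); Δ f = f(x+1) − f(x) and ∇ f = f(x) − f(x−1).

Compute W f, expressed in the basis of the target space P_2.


the image equals g(x) = -120x + 132

D f = -(10/3)x^4 + 8x^3 + (3/2)x^2
D D f = -(40/3)x^3 + 24x^2 + 3x
D D D f = -40x^2 + 48x + 3
(-(3/2)(D^3)) f = 60x^2 - 72x - 9/2
(-(1/2)(-(3/2)(D^3))) f = -30x^2 + 36x + 9/4
∇ (-(1/2)(-(3/2)(D^3))) f = -60x + 66
(2∇) (-(1/2)(-(3/2)(D^3))) f = -120x + 132


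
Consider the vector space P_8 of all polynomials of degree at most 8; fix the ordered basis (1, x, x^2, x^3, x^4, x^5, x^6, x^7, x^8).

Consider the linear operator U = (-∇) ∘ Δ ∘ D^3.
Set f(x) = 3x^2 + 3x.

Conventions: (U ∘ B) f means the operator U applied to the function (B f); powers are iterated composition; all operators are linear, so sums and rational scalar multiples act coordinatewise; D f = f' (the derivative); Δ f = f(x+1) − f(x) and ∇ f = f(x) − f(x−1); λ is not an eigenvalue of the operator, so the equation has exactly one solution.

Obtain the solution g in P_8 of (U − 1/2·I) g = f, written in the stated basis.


write g with unknown coordinates in the stated basis and equate coefficients in (U − 1/2·I) g = f
solving from the highest basis element down gives g = -6x^2 - 6x
check: U g = 0
so U g − 1/2·g = 3x^2 + 3x = f ✓

the result is g(x) = -6x^2 - 6x


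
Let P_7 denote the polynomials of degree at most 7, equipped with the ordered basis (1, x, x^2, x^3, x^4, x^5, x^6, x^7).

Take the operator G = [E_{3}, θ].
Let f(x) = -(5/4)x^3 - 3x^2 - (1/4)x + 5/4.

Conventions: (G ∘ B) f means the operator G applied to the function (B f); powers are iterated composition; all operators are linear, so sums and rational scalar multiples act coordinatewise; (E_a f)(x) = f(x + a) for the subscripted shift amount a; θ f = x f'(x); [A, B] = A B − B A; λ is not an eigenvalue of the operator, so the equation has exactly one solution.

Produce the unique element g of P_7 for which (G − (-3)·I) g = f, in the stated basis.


the image equals g(x) = -(5/12)x^3 + (1/4)x^2 + (83/12)x + 13/4

write g with unknown coordinates in the stated basis and equate coefficients in (G − (-3)·I) g = f
solving from the highest basis element down gives g = -(5/12)x^3 + (1/4)x^2 + (83/12)x + 13/4
check: G g = -(15/4)x^2 - 21x - 17/2
so G g − (-3)·g = -(5/4)x^3 - 3x^2 - (1/4)x + 5/4 = f ✓


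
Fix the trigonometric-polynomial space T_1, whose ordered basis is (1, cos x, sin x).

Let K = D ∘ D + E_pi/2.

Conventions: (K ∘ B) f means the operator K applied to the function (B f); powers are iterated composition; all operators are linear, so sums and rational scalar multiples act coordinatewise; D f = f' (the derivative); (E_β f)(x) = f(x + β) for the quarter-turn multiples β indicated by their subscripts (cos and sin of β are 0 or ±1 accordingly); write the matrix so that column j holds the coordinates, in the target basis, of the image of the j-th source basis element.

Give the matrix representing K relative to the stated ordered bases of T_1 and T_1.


the matrix is [[1, 0, 0]; [0, -1, 1]; [0, -1, -1]] (rows listed top to bottom)

image of 1: 1
image of cos x: -cos x - sin x
image of sin x: cos x - sin x
each image's coordinates form column j of the matrix


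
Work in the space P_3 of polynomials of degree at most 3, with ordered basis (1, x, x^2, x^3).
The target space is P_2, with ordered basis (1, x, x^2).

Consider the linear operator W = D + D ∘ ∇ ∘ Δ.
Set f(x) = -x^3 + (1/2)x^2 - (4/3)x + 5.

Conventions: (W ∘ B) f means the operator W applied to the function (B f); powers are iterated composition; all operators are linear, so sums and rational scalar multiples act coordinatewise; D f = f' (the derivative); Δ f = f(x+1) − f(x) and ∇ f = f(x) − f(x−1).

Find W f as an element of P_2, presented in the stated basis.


D f = -3x^2 + x - 4/3
Δ f = -3x^2 - 2x - 11/6
∇ Δ f = -6x + 1
D ∇ Δ f = -6
(D + D ∘ ∇ ∘ Δ) f = -3x^2 + x - 22/3

the image equals g(x) = -3x^2 + x - 22/3


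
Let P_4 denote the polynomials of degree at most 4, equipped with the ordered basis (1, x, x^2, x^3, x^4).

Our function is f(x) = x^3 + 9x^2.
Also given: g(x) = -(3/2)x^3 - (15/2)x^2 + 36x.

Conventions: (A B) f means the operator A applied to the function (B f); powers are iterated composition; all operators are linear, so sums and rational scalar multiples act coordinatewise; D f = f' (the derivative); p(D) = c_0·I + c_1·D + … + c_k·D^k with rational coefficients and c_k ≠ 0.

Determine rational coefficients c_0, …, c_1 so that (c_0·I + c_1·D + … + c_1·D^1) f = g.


D^0 f = x^3 + 9x^2
D^1 f = 3x^2 + 18x
matching coefficients of g against c_0 f + c_1 Df + … from the top degree down determines the c_i
solution: c_0 = -3/2, c_1 = 2

c_0 = -3/2, c_1 = 2


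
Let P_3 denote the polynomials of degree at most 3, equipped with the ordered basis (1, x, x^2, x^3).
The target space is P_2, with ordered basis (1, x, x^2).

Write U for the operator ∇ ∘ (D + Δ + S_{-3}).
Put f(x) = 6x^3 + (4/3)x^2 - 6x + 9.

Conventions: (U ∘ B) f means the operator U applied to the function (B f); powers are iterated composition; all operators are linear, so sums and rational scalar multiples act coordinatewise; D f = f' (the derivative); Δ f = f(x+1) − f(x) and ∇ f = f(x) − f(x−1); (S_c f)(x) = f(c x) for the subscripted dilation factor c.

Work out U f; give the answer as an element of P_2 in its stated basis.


g(x) = -486x^2 + 582x - 506/3

D f = 18x^2 + (8/3)x - 6
Δ f = 18x^2 + (62/3)x + 4/3
S_{-3} f = -162x^3 + 12x^2 + 18x + 9
(D + Δ + S_{-3}) f = -162x^3 + 48x^2 + (124/3)x + 13/3
∇ (D + Δ + S_{-3}) f = -486x^2 + 582x - 506/3


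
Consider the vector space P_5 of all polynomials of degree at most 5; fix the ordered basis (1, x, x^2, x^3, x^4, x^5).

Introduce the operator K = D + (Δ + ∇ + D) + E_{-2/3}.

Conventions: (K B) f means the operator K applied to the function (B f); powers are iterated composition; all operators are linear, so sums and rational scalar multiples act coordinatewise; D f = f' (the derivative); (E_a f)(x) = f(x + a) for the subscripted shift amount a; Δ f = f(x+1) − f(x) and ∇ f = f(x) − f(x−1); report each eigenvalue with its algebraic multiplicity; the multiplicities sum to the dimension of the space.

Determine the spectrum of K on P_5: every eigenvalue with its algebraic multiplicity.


image of 1: 1
image of x: x + 10/3
image of x^2: x^2 + (20/3)x + 4/9
image of x^3: x^3 + 10x^2 + (4/3)x + 46/27
image of x^4: x^4 + (40/3)x^3 + (8/3)x^2 + (184/27)x + 16/81
image of x^5: x^5 + (50/3)x^4 + (40/9)x^3 + (460/27)x^2 + (80/81)x + 454/243
the matrix is upper triangular; its diagonal is (1, 1, 1, 1, 1, 1)
for a triangular matrix the eigenvalues are the diagonal entries, with algebraic multiplicity their repetition count

λ = 1 (multiplicity 6)
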